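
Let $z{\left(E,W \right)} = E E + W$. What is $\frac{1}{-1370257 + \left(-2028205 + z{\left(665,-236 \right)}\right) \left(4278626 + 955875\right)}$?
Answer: $- \frac{1}{8303050608473} \approx -1.2044 \cdot 10^{-13}$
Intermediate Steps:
$z{\left(E,W \right)} = W + E^{2}$ ($z{\left(E,W \right)} = E^{2} + W = W + E^{2}$)
$\frac{1}{-1370257 + \left(-2028205 + z{\left(665,-236 \right)}\right) \left(4278626 + 955875\right)} = \frac{1}{-1370257 + \left(-2028205 - \left(236 - 665^{2}\right)\right) \left(4278626 + 955875\right)} = \frac{1}{-1370257 + \left(-2028205 + \left(-236 + 442225\right)\right) 5234501} = \frac{1}{-1370257 + \left(-2028205 + 441989\right) 5234501} = \frac{1}{-1370257 - 8303049238216} = \frac{1}{-8303050608473} = - \frac{1}{8303050608473}$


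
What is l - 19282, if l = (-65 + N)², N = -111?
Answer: 11694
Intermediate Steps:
l = 30976 (l = (-65 - 111)² = (-176)² = 30976)
l - 19282 = 30976 - 19282 = 11694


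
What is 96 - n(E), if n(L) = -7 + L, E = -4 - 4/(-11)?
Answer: 1173/11 ≈ 106.64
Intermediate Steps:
E = -40/11 (E = -4 - 4*(-1)/11 = -4 - 1*(-4/11) = -4 + 4/11 = -40/11 ≈ -3.6364)
96 - n(E) = 96 - (-7 - 40/11) = 96 - 1*(-117/11) = 96 + 117/11 = 1173/11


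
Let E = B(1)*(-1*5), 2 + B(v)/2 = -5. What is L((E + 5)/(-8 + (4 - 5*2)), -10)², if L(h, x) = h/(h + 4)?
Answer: 5625/361 ≈ 15.582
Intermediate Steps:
B(v) = -14 (B(v) = -4 + 2*(-5) = -4 - 10 = -14)
E = 70 (E = -(-14)*5 = -14*(-5) = 70)
L(h, x) = h/(4 + h)
L((E + 5)/(-8 + (4 - 5*2)), -10)² = (((70 + 5)/(-8 + (4 - 5*2)))/(4 + (70 + 5)/(-8 + (4 - 5*2))))² = ((75/(-8 + (4 - 10)))/(4 + 75/(-8 + (4 - 10))))² = ((75/(-8 - 6))/(4 + 75/(-8 - 6)))² = ((75/(-14))/(4 + 75/(-14)))² = ((75*(-1/14))/(4 + 75*(-1/14)))² = (-75/(14*(4 - 75/14)))² = (-75/(14*(-19/14)))² = (-75/14*(-14/19))² = (75/19)² = 5625/361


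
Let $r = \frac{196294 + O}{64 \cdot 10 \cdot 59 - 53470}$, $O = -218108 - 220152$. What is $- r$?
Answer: $- \frac{120983}{7855} \approx -15.402$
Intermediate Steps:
$O = -438260$ ($O = -218108 - 220152 = -438260$)
$r = \frac{120983}{7855}$ ($r = \frac{196294 - 438260}{64 \cdot 10 \cdot 59 - 53470} = - \frac{241966}{640 \cdot 59 - 53470} = - \frac{241966}{37760 - 53470} = - \frac{241966}{-15710} = \left(-241966\right) \left(- \frac{1}{15710}\right) = \frac{120983}{7855} \approx 15.402$)
$- r = \left(-1\right) \frac{120983}{7855} = - \frac{120983}{7855}$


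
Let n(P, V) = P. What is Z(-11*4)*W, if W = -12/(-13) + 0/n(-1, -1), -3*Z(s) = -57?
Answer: 228/13 ≈ 17.538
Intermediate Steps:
Z(s) = 19 (Z(s) = -⅓*(-57) = 19)
W = 12/13 (W = -12/(-13) + 0/(-1) = -12*(-1/13) + 0*(-1) = 12/13 + 0 = 12/13 ≈ 0.92308)
Z(-11*4)*W = 19*(12/13) = 228/13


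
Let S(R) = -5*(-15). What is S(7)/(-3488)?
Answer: -75/3488 ≈ -0.021502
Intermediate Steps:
S(R) = 75
S(7)/(-3488) = 75/(-3488) = 75*(-1/3488) = -75/3488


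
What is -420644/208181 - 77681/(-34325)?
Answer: 1733102961/7145812825 ≈ 0.24253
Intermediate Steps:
-420644/208181 - 77681/(-34325) = -420644*1/208181 - 77681*(-1/34325) = -420644/208181 + 77681/34325 = 1733102961/7145812825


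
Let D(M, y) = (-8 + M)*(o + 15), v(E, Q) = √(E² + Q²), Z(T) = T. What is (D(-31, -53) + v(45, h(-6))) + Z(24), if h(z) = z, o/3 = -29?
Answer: 2832 + 3*√229 ≈ 2877.4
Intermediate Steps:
o = -87 (o = 3*(-29) = -87)
D(M, y) = 576 - 72*M (D(M, y) = (-8 + M)*(-87 + 15) = (-8 + M)*(-72) = 576 - 72*M)
(D(-31, -53) + v(45, h(-6))) + Z(24) = ((576 - 72*(-31)) + √(45² + (-6)²)) + 24 = ((576 + 2232) + √(2025 + 36)) + 24 = (2808 + √2061) + 24 = (2808 + 3*√229) + 24 = 2832 + 3*√229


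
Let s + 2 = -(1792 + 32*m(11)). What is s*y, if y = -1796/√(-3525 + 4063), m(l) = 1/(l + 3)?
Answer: 11291452*√538/1883 ≈ 1.3909e+5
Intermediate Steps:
m(l) = 1/(3 + l)
y = -898*√538/269 (y = -1796*√538/538 = -898*√538/269 ≈ -77.431)
s = -12574/7 (s = -2 - (1792 + 32/(3 + 11)) = -2 - 32/(1/(56 + 1/14)) = -2 - 32/(1/(785/14)) = -2 - 32/14/785 = -2 - 32*785/14 = -2 - 12560/7 = -12574/7 ≈ -1796.3)
s*y = -(-11291452)*√538/1883 = 11291452*√538/1883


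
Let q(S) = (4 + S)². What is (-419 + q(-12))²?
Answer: 126025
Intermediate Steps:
(-419 + q(-12))² = (-419 + (4 - 12)²)² = (-419 + (-8)²)² = (-419 + 64)² = (-355)² = 126025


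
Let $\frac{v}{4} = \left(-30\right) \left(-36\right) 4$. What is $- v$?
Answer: $-17280$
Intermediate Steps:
$v = 17280$ ($v = 4 \left(-30\right) \left(-36\right) 4 = 4 \cdot 1080 \cdot 4 = 4 \cdot 4320 = 17280$)
$- v = \left(-1\right) 17280 = -17280$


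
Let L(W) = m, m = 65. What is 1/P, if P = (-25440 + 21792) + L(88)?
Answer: -1/3583 ≈ -0.00027910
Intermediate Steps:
L(W) = 65
P = -3583 (P = (-25440 + 21792) + 65 = -3648 + 65 = -3583)
1/P = 1/(-3583) = -1/3583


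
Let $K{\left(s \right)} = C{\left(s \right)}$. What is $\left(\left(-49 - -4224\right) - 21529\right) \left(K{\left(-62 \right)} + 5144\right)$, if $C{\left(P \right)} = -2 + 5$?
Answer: $-89321038$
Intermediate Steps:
$C{\left(P \right)} = 3$
$K{\left(s \right)} = 3$
$\left(\left(-49 - -4224\right) - 21529\right) \left(K{\left(-62 \right)} + 5144\right) = \left(\left(-49 - -4224\right) - 21529\right) \left(3 + 5144\right) = \left(\left(-49 + 4224\right) - 21529\right) 5147 = \left(4175 - 21529\right) 5147 = \left(-17354\right) 5147 = -89321038$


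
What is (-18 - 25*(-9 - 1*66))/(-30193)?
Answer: -1857/30193 ≈ -0.061504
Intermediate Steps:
(-18 - 25*(-9 - 1*66))/(-30193) = (-18 - 25*(-9 - 66))*(-1/30193) = (-18 - 25*(-75))*(-1/30193) = (-18 + 1875)*(-1/30193) = 1857*(-1/30193) = -1857/30193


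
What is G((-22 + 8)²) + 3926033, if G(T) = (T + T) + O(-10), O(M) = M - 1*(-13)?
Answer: 3926428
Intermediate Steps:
O(M) = 13 + M (O(M) = M + 13 = 13 + M)
G(T) = 3 + 2*T (G(T) = (T + T) + (13 - 10) = 2*T + 3 = 3 + 2*T)
G((-22 + 8)²) + 3926033 = (3 + 2*(-22 + 8)²) + 3926033 = (3 + 2*(-14)²) + 3926033 = (3 + 2*196) + 3926033 = (3 + 392) + 3926033 = 395 + 3926033 = 3926428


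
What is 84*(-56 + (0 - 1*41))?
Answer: -8148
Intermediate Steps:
84*(-56 + (0 - 1*41)) = 84*(-56 + (0 - 41)) = 84*(-56 - 41) = 84*(-97) = -8148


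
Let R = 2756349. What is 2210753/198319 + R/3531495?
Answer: 253148471002/21223107785 ≈ 11.928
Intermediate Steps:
2210753/198319 + R/3531495 = 2210753/198319 + 2756349/3531495 = 2210753*(1/198319) + 2756349*(1/3531495) = 2210753/198319 + 918783/1177165 = 253148471002/21223107785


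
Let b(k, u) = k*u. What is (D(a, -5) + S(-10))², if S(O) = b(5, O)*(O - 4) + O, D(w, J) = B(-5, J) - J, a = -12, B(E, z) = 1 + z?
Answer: 477481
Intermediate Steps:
D(w, J) = 1 (D(w, J) = (1 + J) - J = 1)
S(O) = O + 5*O*(-4 + O) (S(O) = (5*O)*(O - 4) + O = (5*O)*(-4 + O) + O = 5*O*(-4 + O) + O = O + 5*O*(-4 + O))
(D(a, -5) + S(-10))² = (1 - 10*(-19 + 5*(-10)))² = (1 - 10*(-19 - 50))² = (1 - 10*(-69))² = (1 + 690)² = 691² = 477481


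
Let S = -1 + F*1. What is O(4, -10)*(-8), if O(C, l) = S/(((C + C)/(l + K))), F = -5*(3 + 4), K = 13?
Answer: 108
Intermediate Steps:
F = -35 (F = -5*7 = -35)
S = -36 (S = -1 - 35*1 = -1 - 35 = -36)
O(C, l) = -18*(13 + l)/C (O(C, l) = -36*(l + 13)/(C + C) = -36*(13 + l)/(2*C) = -18*(13 + l)/C)
O(4, -10)*(-8) = (18*(-13 - 1*(-10))/4)*(-8) = (18*(¼)*(-13 + 10))*(-8) = (18*(¼)*(-3))*(-8) = -27/2*(-8) = 108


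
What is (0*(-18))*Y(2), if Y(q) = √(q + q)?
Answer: 0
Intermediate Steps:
Y(q) = √2*√q (Y(q) = √(2*q) = √2*√q)
(0*(-18))*Y(2) = (0*(-18))*(√2*√2) = 0*2 = 0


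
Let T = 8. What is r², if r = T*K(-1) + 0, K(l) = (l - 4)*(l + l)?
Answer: 6400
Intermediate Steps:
K(l) = 2*l*(-4 + l) (K(l) = (-4 + l)*(2*l) = 2*l*(-4 + l))
r = 80 (r = 8*(2*(-1)*(-4 - 1)) + 0 = 8*(2*(-1)*(-5)) + 0 = 8*10 + 0 = 80 + 0 = 80)
r² = 80² = 6400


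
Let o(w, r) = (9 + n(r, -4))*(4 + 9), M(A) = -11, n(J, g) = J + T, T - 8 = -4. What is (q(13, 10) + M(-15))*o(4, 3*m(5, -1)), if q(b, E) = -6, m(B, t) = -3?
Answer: -884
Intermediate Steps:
T = 4 (T = 8 - 4 = 4)
n(J, g) = 4 + J (n(J, g) = J + 4 = 4 + J)
o(w, r) = 169 + 13*r (o(w, r) = (9 + (4 + r))*(4 + 9) = (13 + r)*13 = 169 + 13*r)
(q(13, 10) + M(-15))*o(4, 3*m(5, -1)) = (-6 - 11)*(169 + 13*(3*(-3))) = -17*(169 + 13*(-9)) = -17*(169 - 117) = -17*52 = -884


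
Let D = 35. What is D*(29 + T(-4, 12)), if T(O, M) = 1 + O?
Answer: 910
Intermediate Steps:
D*(29 + T(-4, 12)) = 35*(29 + (1 - 4)) = 35*(29 - 3) = 35*26 = 910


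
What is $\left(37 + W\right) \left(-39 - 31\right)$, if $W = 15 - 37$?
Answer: $-1050$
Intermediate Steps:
$W = -22$ ($W = 15 - 37 = -22$)
$\left(37 + W\right) \left(-39 - 31\right) = \left(37 - 22\right) \left(-39 - 31\right) = 15 \left(-39 - 31\right) = 15 \left(-70\right) = -1050$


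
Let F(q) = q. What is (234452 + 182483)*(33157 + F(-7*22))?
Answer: 13760105805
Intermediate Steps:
(234452 + 182483)*(33157 + F(-7*22)) = (234452 + 182483)*(33157 - 7*22) = 416935*(33157 - 154) = 416935*33003 = 13760105805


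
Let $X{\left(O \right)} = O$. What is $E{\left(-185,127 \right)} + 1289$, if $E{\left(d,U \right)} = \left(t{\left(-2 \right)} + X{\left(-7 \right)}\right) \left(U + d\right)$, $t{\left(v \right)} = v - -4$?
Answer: $1579$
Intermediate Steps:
$t{\left(v \right)} = 4 + v$ ($t{\left(v \right)} = v + 4 = 4 + v$)
$E{\left(d,U \right)} = - 5 U - 5 d$ ($E{\left(d,U \right)} = \left(\left(4 - 2\right) - 7\right) \left(U + d\right) = \left(2 - 7\right) \left(U + d\right) = - 5 \left(U + d\right) = - 5 U - 5 d$)
$E{\left(-185,127 \right)} + 1289 = \left(\left(-5\right) 127 - -925\right) + 1289 = \left(-635 + 925\right) + 1289 = 290 + 1289 = 1579$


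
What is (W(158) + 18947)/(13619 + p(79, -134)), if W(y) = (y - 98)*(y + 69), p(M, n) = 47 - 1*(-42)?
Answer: 32567/13708 ≈ 2.3758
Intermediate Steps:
p(M, n) = 89 (p(M, n) = 47 + 42 = 89)
W(y) = (-98 + y)*(69 + y)
(W(158) + 18947)/(13619 + p(79, -134)) = ((-6762 + 158² - 29*158) + 18947)/(13619 + 89) = ((-6762 + 24964 - 4582) + 18947)/13708 = (13620 + 18947)*(1/13708) = 32567*(1/13708) = 32567/13708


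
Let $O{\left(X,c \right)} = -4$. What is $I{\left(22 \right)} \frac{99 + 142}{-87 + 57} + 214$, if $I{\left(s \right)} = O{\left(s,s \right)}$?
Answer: $\frac{3692}{15} \approx 246.13$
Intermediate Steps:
$I{\left(s \right)} = -4$
$I{\left(22 \right)} \frac{99 + 142}{-87 + 57} + 214 = - 4 \frac{99 + 142}{-87 + 57} + 214 = - 4 \frac{241}{-30} + 214 = - 4 \cdot 241 \left(- \frac{1}{30}\right) + 214 = \left(-4\right) \left(- \frac{241}{30}\right) + 214 = \frac{482}{15} + 214 = \frac{3692}{15}$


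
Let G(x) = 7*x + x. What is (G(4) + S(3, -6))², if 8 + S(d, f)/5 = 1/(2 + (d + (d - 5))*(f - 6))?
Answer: 289/4 ≈ 72.250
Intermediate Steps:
G(x) = 8*x
S(d, f) = -40 + 5/(2 + (-6 + f)*(-5 + 2*d)) (S(d, f) = -40 + 5/(2 + (d + (d - 5))*(f - 6)) = -40 + 5/(2 + (d + (-5 + d))*(-6 + f)) = -40 + 5/(2 + (-5 + 2*d)*(-6 + f)) = -40 + 5/(2 + (-6 + f)*(-5 + 2*d)))
(G(4) + S(3, -6))² = (8*4 + 5*(-255 + 40*(-6) + 96*3 - 16*3*(-6))/(32 - 12*3 - 5*(-6) + 2*3*(-6)))² = (32 + 5*(-255 - 240 + 288 + 288)/(32 - 36 + 30 - 36))² = (32 + 5*81/(-10))² = (32 + 5*(-⅒)*81)² = (32 - 81/2)² = (-17/2)² = 289/4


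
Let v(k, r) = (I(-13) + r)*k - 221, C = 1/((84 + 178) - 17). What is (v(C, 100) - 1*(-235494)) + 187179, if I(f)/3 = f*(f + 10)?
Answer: 14785851/35 ≈ 4.2245e+5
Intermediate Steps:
I(f) = 3*f*(10 + f) (I(f) = 3*(f*(f + 10)) = 3*(f*(10 + f)) = 3*f*(10 + f))
C = 1/245 (C = 1/(262 - 17) = 1/245 ≈ 0.0040816)
v(k, r) = -221 + k*(117 + r) (v(k, r) = (3*(-13)*(10 - 13) + r)*k - 221 = (3*(-13)*(-3) + r)*k - 221 = (117 + r)*k - 221 = k*(117 + r) - 221 = -221 + k*(117 + r))
(v(C, 100) - 1*(-235494)) + 187179 = ((-221 + 117*(1/245) + (1/245)*100) - 1*(-235494)) + 187179 = ((-221 + 117/245 + 20/49) + 235494) + 187179 = (-7704/35 + 235494) + 187179 = 8234586/35 + 187179 = 14785851/35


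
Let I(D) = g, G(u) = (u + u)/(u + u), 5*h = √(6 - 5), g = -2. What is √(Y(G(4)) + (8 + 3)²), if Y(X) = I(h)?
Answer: √119 ≈ 10.909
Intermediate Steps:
h = ⅕ (h = √(6 - 5)/5 = √1/5 = (⅕)*1 = ⅕ ≈ 0.20000)
G(u) = 1 (G(u) = (2*u)/((2*u)) = (2*u)*(1/(2*u)) = 1)
I(D) = -2
Y(X) = -2
√(Y(G(4)) + (8 + 3)²) = √(-2 + (8 + 3)²) = √(-2 + 11²) = √(-2 + 121) = √119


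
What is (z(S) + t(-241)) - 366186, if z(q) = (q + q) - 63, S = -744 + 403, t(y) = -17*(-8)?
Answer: -366795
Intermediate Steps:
t(y) = 136
S = -341
z(q) = -63 + 2*q (z(q) = 2*q - 63 = -63 + 2*q)
(z(S) + t(-241)) - 366186 = ((-63 + 2*(-341)) + 136) - 366186 = ((-63 - 682) + 136) - 366186 = (-745 + 136) - 366186 = -609 - 366186 = -366795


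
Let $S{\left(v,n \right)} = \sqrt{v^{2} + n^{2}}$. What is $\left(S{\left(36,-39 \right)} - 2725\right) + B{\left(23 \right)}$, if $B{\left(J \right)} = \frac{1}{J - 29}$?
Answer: $- \frac{16351}{6} + 3 \sqrt{313} \approx -2672.1$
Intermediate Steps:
$B{\left(J \right)} = \frac{1}{-29 + J}$
$S{\left(v,n \right)} = \sqrt{n^{2} + v^{2}}$
$\left(S{\left(36,-39 \right)} - 2725\right) + B{\left(23 \right)} = \left(\sqrt{\left(-39\right)^{2} + 36^{2}} - 2725\right) + \frac{1}{-29 + 23} = \left(\sqrt{1521 + 1296} - 2725\right) + \frac{1}{-6} = \left(\sqrt{2817} - 2725\right) - \frac{1}{6} = \left(3 \sqrt{313} - 2725\right) - \frac{1}{6} = \left(-2725 + 3 \sqrt{313}\right) - \frac{1}{6} = - \frac{16351}{6} + 3 \sqrt{313}$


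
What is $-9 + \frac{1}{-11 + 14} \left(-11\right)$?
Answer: $- \frac{38}{3} \approx -12.667$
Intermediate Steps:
$-9 + \frac{1}{-11 + 14} \left(-11\right) = -9 + \frac{1}{3} \left(-11\right) = -9 - \frac{11}{3} = - \frac{38}{3}$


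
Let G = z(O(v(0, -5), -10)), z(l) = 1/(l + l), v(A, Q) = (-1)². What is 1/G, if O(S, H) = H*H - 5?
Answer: 190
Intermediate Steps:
v(A, Q) = 1
O(S, H) = -5 + H² (O(S, H) = H² - 5 = -5 + H²)
z(l) = 1/(2*l)
G = 1/190 (G = 1/(2*(-5 + (-10)²)) = 1/(2*(-5 + 100)) = (½)/95 = (½)*(1/95) = 1/190 ≈ 0.0052632)
1/G = 1/(1/190) = 190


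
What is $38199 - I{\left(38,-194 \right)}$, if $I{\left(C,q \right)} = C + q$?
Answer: $38355$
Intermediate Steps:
$38199 - I{\left(38,-194 \right)} = 38199 - \left(38 - 194\right) = 38199 - -156 = 38199 + 156 = 38355$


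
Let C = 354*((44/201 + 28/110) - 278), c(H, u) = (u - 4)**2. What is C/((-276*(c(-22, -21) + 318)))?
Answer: 90507652/239771895 ≈ 0.37747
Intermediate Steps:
c(H, u) = (-4 + u)**2
C = -362030608/3685 (C = 354*((44*(1/201) + 28*(1/110)) - 278) = 354*((44/201 + 14/55) - 278) = 354*(5234/11055 - 278) = 354*(-3068056/11055) = -362030608/3685 ≈ -98244.)
C/((-276*(c(-22, -21) + 318))) = -362030608*(-1/(276*((-4 - 21)**2 + 318)))/3685 = -362030608*(-1/(276*((-25)**2 + 318)))/3685 = -362030608*(-1/(276*(625 + 318)))/3685 = -362030608/(3685*((-276*943))) = -362030608/3685/(-260268) = -362030608/3685*(-1/260268) = 90507652/239771895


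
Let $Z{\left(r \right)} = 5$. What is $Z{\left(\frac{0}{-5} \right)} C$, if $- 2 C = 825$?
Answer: $- \frac{4125}{2} \approx -2062.5$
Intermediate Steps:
$C = - \frac{825}{2}$ ($C = \left(- \frac{1}{2}\right) 825 = - \frac{825}{2} \approx -412.5$)
$Z{\left(\frac{0}{-5} \right)} C = 5 \left(- \frac{825}{2}\right) = - \frac{4125}{2}$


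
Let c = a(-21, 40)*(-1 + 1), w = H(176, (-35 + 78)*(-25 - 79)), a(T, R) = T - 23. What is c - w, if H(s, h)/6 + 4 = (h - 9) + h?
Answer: 53742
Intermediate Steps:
a(T, R) = -23 + T
H(s, h) = -78 + 12*h (H(s, h) = -24 + 6*((h - 9) + h) = -24 + 6*((-9 + h) + h) = -24 + 6*(-9 + 2*h) = -24 + (-54 + 12*h) = -78 + 12*h)
w = -53742 (w = -78 + 12*((-35 + 78)*(-25 - 79)) = -78 + 12*(43*(-104)) = -78 + 12*(-4472) = -78 - 53664 = -53742)
c = 0 (c = (-23 - 21)*(-1 + 1) = -44*0 = 0)
c - w = 0 - 1*(-53742) = 0 + 53742 = 53742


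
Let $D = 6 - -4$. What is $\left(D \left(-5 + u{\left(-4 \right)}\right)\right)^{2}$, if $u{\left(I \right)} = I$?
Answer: $8100$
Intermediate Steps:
$D = 10$ ($D = 6 + 4 = 10$)
$\left(D \left(-5 + u{\left(-4 \right)}\right)\right)^{2} = \left(10 \left(-5 - 4\right)\right)^{2} = \left(10 \left(-9\right)\right)^{2} = \left(-90\right)^{2} = 8100$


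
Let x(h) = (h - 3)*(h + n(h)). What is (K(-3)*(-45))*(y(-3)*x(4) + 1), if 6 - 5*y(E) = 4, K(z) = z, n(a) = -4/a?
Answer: 297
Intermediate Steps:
y(E) = 2/5 (y(E) = 6/5 - 1/5*4 = 6/5 - 4/5 = 2/5)
x(h) = (-3 + h)*(h - 4/h) (x(h) = (h - 3)*(h - 4/h) = (-3 + h)*(h - 4/h))
(K(-3)*(-45))*(y(-3)*x(4) + 1) = (-3*(-45))*(2*(-4 + 4**2 - 3*4 + 12/4)/5 + 1) = 135*(2*(-4 + 16 - 12 + 12*(1/4))/5 + 1) = 135*(2*(-4 + 16 - 12 + 3)/5 + 1) = 135*((2/5)*3 + 1) = 135*(6/5 + 1) = 135*(11/5) = 297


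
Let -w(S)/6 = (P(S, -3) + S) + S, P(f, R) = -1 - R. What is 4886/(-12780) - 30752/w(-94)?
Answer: -178523/6390 ≈ -27.938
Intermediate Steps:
w(S) = -12 - 12*S (w(S) = -6*(((-1 - 1*(-3)) + S) + S) = -6*(((-1 + 3) + S) + S) = -6*((2 + S) + S) = -6*(2 + 2*S) = -12 - 12*S)
4886/(-12780) - 30752/w(-94) = 4886/(-12780) - 30752/(-12 - 12*(-94)) = 4886*(-1/12780) - 30752/(-12 + 1128) = -2443/6390 - 30752/1116 = -2443/6390 - 30752*1/1116 = -2443/6390 - 248/9 = -178523/6390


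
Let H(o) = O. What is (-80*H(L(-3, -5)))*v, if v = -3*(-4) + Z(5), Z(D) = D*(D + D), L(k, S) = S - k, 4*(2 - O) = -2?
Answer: -12400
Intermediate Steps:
O = 5/2 (O = 2 - ¼*(-2) = 2 + ½ = 5/2 ≈ 2.5000)
H(o) = 5/2
Z(D) = 2*D² (Z(D) = D*(2*D) = 2*D²)
v = 62 (v = -3*(-4) + 2*5² = 12 + 2*25 = 12 + 50 = 62)
(-80*H(L(-3, -5)))*v = -80*5/2*62 = -200*62 = -12400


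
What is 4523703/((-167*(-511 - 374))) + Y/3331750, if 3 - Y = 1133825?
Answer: 496809141592/16413866375 ≈ 30.268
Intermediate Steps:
Y = -1133822 (Y = 3 - 1*1133825 = 3 - 1133825 = -1133822)
4523703/((-167*(-511 - 374))) + Y/3331750 = 4523703/((-167*(-511 - 374))) - 1133822/3331750 = 4523703/((-167*(-885))) - 1133822*1/3331750 = 4523703/147795 - 566911/1665875 = 4523703*(1/147795) - 566911/1665875 = 1507901/49265 - 566911/1665875 = 496809141592/16413866375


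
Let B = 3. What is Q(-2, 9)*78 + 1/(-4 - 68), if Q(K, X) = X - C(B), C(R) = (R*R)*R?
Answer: -101089/72 ≈ -1404.0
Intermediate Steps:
C(R) = R³ (C(R) = R²*R = R³)
Q(K, X) = -27 + X (Q(K, X) = X - 1*3³ = X - 1*27 = X - 27 = -27 + X)
Q(-2, 9)*78 + 1/(-4 - 68) = (-27 + 9)*78 + 1/(-4 - 68) = -18*78 + 1/(-72) = -1404 - 1/72 = -101089/72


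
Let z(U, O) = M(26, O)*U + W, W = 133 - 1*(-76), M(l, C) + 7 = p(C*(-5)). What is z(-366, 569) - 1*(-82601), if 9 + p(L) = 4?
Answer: 87202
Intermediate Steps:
p(L) = -5 (p(L) = -9 + 4 = -5)
M(l, C) = -12 (M(l, C) = -7 - 5 = -12)
W = 209 (W = 133 + 76 = 209)
z(U, O) = 209 - 12*U (z(U, O) = -12*U + 209 = 209 - 12*U)
z(-366, 569) - 1*(-82601) = (209 - 12*(-366)) - 1*(-82601) = (209 + 4392) + 82601 = 4601 + 82601 = 87202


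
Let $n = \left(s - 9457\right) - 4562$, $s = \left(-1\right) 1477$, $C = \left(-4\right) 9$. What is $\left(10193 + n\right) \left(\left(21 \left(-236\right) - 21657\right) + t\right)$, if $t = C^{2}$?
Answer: $134256051$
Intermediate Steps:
$C = -36$
$t = 1296$ ($t = \left(-36\right)^{2} = 1296$)
$s = -1477$
$n = -15496$ ($n = \left(-1477 - 9457\right) - 4562 = -10934 - 4562 = -15496$)
$\left(10193 + n\right) \left(\left(21 \left(-236\right) - 21657\right) + t\right) = \left(10193 - 15496\right) \left(\left(21 \left(-236\right) - 21657\right) + 1296\right) = - 5303 \left(\left(-4956 - 21657\right) + 1296\right) = - 5303 \left(-26613 + 1296\right) = \left(-5303\right) \left(-25317\right) = 134256051$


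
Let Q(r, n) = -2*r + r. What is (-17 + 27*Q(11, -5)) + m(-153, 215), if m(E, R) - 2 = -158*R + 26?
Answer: -34256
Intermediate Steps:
m(E, R) = 28 - 158*R (m(E, R) = 2 + (-158*R + 26) = 2 + (26 - 158*R) = 28 - 158*R)
Q(r, n) = -r
(-17 + 27*Q(11, -5)) + m(-153, 215) = (-17 + 27*(-1*11)) + (28 - 158*215) = (-17 + 27*(-11)) + (28 - 33970) = (-17 - 297) - 33942 = -314 - 33942 = -34256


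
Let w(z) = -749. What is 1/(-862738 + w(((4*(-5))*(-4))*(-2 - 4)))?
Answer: -1/863487 ≈ -1.1581e-6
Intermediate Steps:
1/(-862738 + w(((4*(-5))*(-4))*(-2 - 4))) = 1/(-862738 - 749) = 1/(-863487) = -1/863487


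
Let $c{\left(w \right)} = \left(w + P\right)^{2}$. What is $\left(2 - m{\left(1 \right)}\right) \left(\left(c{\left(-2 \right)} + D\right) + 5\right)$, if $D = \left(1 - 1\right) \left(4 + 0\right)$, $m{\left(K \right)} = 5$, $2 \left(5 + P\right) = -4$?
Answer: $-258$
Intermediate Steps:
$P = -7$ ($P = -5 + \frac{1}{2} \left(-4\right) = -5 - 2 = -7$)
$D = 0$ ($D = 0 \cdot 4 = 0$)
$c{\left(w \right)} = \left(-7 + w\right)^{2}$ ($c{\left(w \right)} = \left(w - 7\right)^{2} = \left(-7 + w\right)^{2}$)
$\left(2 - m{\left(1 \right)}\right) \left(\left(c{\left(-2 \right)} + D\right) + 5\right) = \left(2 - 5\right) \left(\left(\left(-7 - 2\right)^{2} + 0\right) + 5\right) = \left(2 - 5\right) \left(\left(\left(-9\right)^{2} + 0\right) + 5\right) = - 3 \left(\left(81 + 0\right) + 5\right) = - 3 \left(81 + 5\right) = \left(-3\right) 86 = -258$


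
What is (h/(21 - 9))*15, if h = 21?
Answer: 105/4 ≈ 26.250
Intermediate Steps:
(h/(21 - 9))*15 = (21/(21 - 9))*15 = (21/12)*15 = (21*(1/12))*15 = (7/4)*15 = 105/4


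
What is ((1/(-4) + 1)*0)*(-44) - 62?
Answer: -62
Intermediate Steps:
((1/(-4) + 1)*0)*(-44) - 62 = ((-¼ + 1)*0)*(-44) - 62 = ((¾)*0)*(-44) - 62 = 0*(-44) - 62 = 0 - 62 = -62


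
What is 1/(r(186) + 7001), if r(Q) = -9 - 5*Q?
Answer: 1/6062 ≈ 0.00016496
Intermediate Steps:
1/(r(186) + 7001) = 1/((-9 - 5*186) + 7001) = 1/((-9 - 930) + 7001) = 1/(-939 + 7001) = 1/6062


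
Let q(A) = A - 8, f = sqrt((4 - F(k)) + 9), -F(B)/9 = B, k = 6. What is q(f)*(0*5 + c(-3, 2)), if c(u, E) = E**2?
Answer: -32 + 4*sqrt(67) ≈ 0.74141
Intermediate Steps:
F(B) = -9*B
f = sqrt(67) (f = sqrt((4 - (-9)*6) + 9) = sqrt((4 - 1*(-54)) + 9) = sqrt((4 + 54) + 9) = sqrt(58 + 9) = sqrt(67) ≈ 8.1853)
q(A) = -8 + A
q(f)*(0*5 + c(-3, 2)) = (-8 + sqrt(67))*(0*5 + 2**2) = (-8 + sqrt(67))*(0 + 4) = (-8 + sqrt(67))*4 = -32 + 4*sqrt(67)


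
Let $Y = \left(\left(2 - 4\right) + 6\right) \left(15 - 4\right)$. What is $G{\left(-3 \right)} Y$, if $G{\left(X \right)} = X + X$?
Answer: $-264$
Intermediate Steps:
$G{\left(X \right)} = 2 X$
$Y = 44$ ($Y = \left(\left(2 - 4\right) + 6\right) 11 = \left(-2 + 6\right) 11 = 4 \cdot 11 = 44$)
$G{\left(-3 \right)} Y = 2 \left(-3\right) 44 = \left(-6\right) 44 = -264$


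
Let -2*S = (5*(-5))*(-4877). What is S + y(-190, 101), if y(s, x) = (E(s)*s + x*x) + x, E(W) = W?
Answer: -29121/2 ≈ -14561.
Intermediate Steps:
y(s, x) = x + s² + x² (y(s, x) = (s*s + x*x) + x = (s² + x²) + x = x + s² + x²)
S = -121925/2 (S = -5*(-5)*(-4877)/2 = -(-25)*(-4877)/2 = -½*121925 = -121925/2 ≈ -60963.)
S + y(-190, 101) = -121925/2 + (101 + (-190)² + 101²) = -121925/2 + (101 + 36100 + 10201) = -121925/2 + 46402 = -29121/2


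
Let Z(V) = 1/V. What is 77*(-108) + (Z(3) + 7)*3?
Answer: -8294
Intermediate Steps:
77*(-108) + (Z(3) + 7)*3 = 77*(-108) + (1/3 + 7)*3 = -8316 + (⅓ + 7)*3 = -8316 + (22/3)*3 = -8316 + 22 = -8294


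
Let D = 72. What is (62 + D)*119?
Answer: 15946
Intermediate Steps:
(62 + D)*119 = (62 + 72)*119 = 134*119 = 15946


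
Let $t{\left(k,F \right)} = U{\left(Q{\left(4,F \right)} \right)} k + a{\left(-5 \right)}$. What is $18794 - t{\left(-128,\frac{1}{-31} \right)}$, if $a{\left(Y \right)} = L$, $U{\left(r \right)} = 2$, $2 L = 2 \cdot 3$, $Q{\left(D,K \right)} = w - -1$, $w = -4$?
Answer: $19047$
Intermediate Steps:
$Q{\left(D,K \right)} = -3$ ($Q{\left(D,K \right)} = -4 - -1 = -4 + 1 = -3$)
$L = 3$ ($L = \frac{2 \cdot 3}{2} = \frac{1}{2} \cdot 6 = 3$)
$a{\left(Y \right)} = 3$
$t{\left(k,F \right)} = 3 + 2 k$ ($t{\left(k,F \right)} = 2 k + 3 = 3 + 2 k$)
$18794 - t{\left(-128,\frac{1}{-31} \right)} = 18794 - \left(3 + 2 \left(-128\right)\right) = 18794 - \left(3 - 256\right) = 18794 - -253 = 18794 + 253 = 19047$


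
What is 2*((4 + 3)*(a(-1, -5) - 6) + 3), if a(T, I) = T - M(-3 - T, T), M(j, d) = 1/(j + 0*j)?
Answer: -85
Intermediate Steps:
M(j, d) = 1/j (M(j, d) = 1/(j + 0) = 1/j)
a(T, I) = T - 1/(-3 - T)
2*((4 + 3)*(a(-1, -5) - 6) + 3) = 2*((4 + 3)*((1 - (3 - 1))/(3 - 1) - 6) + 3) = 2*(7*((1 - 1*2)/2 - 6) + 3) = 2*(7*((1 - 2)/2 - 6) + 3) = 2*(7*((½)*(-1) - 6) + 3) = 2*(7*(-½ - 6) + 3) = 2*(7*(-13/2) + 3) = 2*(-91/2 + 3) = 2*(-85/2) = -85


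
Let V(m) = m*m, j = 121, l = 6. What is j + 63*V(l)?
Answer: 2389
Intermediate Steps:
V(m) = m**2
j + 63*V(l) = 121 + 63*6**2 = 121 + 63*36 = 121 + 2268 = 2389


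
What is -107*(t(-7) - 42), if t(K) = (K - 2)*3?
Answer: 7383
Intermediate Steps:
t(K) = -6 + 3*K (t(K) = (-2 + K)*3 = -6 + 3*K)
-107*(t(-7) - 42) = -107*((-6 + 3*(-7)) - 42) = -107*((-6 - 21) - 42) = -107*(-27 - 42) = -107*(-69) = 7383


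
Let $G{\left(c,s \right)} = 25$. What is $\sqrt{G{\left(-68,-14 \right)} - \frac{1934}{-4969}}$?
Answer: $\frac{\sqrt{626884071}}{4969} \approx 5.0388$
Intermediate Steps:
$\sqrt{G{\left(-68,-14 \right)} - \frac{1934}{-4969}} = \sqrt{25 - \frac{1934}{-4969}} = \sqrt{25 - - \frac{1934}{4969}} = \sqrt{25 + \frac{1934}{4969}} = \sqrt{\frac{126159}{4969}} = \frac{\sqrt{626884071}}{4969}$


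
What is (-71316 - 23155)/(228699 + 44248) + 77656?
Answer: 21195877761/272947 ≈ 77656.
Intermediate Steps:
(-71316 - 23155)/(228699 + 44248) + 77656 = -94471/272947 + 77656 = 21195877761/272947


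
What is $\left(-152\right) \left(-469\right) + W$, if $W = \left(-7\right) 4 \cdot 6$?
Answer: $71120$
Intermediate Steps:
$W = -168$ ($W = \left(-28\right) 6 = -168$)
$\left(-152\right) \left(-469\right) + W = \left(-152\right) \left(-469\right) - 168 = 71288 - 168 = 71120$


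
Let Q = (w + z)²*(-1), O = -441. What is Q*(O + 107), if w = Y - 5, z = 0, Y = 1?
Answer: 5344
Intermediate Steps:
w = -4 (w = 1 - 5 = -4)
Q = -16 (Q = (-4 + 0)²*(-1) = (-4)²*(-1) = 16*(-1) = -16)
Q*(O + 107) = -16*(-441 + 107) = -16*(-334) = 5344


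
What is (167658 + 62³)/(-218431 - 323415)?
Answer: -202993/270923 ≈ -0.74926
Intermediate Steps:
(167658 + 62³)/(-218431 - 323415) = (167658 + 238328)/(-541846) = 405986*(-1/541846) = -202993/270923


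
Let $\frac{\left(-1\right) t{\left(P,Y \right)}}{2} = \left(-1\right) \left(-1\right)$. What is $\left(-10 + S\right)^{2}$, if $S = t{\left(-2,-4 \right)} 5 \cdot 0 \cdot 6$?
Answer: $100$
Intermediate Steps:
$t{\left(P,Y \right)} = -2$ ($t{\left(P,Y \right)} = - 2 \left(\left(-1\right) \left(-1\right)\right) = \left(-2\right) 1 = -2$)
$S = 0$ ($S = \left(-2\right) 5 \cdot 0 \cdot 6 = \left(-10\right) 0 = 0$)
$\left(-10 + S\right)^{2} = \left(-10 + 0\right)^{2} = \left(-10\right)^{2} = 100$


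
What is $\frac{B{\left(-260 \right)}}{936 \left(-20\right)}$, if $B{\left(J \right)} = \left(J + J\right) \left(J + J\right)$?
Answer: $- \frac{130}{9} \approx -14.444$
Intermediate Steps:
$B{\left(J \right)} = 4 J^{2}$ ($B{\left(J \right)} = 2 J 2 J = 4 J^{2}$)
$\frac{B{\left(-260 \right)}}{936 \left(-20\right)} = \frac{4 \left(-260\right)^{2}}{936 \left(-20\right)} = \frac{4 \cdot 67600}{-18720} = 270400 \left(- \frac{1}{18720}\right) = - \frac{130}{9}$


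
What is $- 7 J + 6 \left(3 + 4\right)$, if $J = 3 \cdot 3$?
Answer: $-21$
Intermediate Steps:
$J = 9$
$- 7 J + 6 \left(3 + 4\right) = \left(-7\right) 9 + 6 \left(3 + 4\right) = -63 + 6 \cdot 7 = -63 + 42 = -21$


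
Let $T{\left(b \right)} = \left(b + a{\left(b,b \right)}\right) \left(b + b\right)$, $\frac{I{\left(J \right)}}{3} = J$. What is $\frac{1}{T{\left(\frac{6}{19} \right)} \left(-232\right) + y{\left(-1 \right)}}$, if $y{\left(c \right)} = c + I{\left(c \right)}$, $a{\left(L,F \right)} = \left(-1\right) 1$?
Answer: $\frac{361}{34748} \approx 0.010389$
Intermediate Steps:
$a{\left(L,F \right)} = -1$
$I{\left(J \right)} = 3 J$
$T{\left(b \right)} = 2 b \left(-1 + b\right)$ ($T{\left(b \right)} = \left(b - 1\right) \left(b + b\right) = \left(-1 + b\right) 2 b = 2 b \left(-1 + b\right)$)
$y{\left(c \right)} = 4 c$ ($y{\left(c \right)} = c + 3 c = 4 c$)
$\frac{1}{T{\left(\frac{6}{19} \right)} \left(-232\right) + y{\left(-1 \right)}} = \frac{1}{2 \cdot \frac{6}{19} \left(-1 + \frac{6}{19}\right) \left(-232\right) + 4 \left(-1\right)} = \frac{1}{2 \cdot 6 \cdot \frac{1}{19} \left(-1 + 6 \cdot \frac{1}{19}\right) \left(-232\right) - 4} = \frac{1}{2 \cdot \frac{6}{19} \left(-1 + \frac{6}{19}\right) \left(-232\right) - 4} = \frac{1}{2 \cdot \frac{6}{19} \left(- \frac{13}{19}\right) \left(-232\right) - 4} = \frac{1}{\left(- \frac{156}{361}\right) \left(-232\right) - 4} = \frac{1}{\frac{36192}{361} - 4} = \frac{1}{\frac{34748}{361}} = \frac{361}{34748}$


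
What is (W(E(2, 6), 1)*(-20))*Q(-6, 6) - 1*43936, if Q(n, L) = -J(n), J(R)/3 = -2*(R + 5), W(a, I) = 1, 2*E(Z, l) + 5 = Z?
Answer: -43816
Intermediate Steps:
E(Z, l) = -5/2 + Z/2
J(R) = -30 - 6*R (J(R) = 3*(-2*(R + 5)) = 3*(-2*(5 + R)) = 3*(-10 - 2*R) = -30 - 6*R)
Q(n, L) = 30 + 6*n (Q(n, L) = -(-30 - 6*n) = 30 + 6*n)
(W(E(2, 6), 1)*(-20))*Q(-6, 6) - 1*43936 = (1*(-20))*(30 + 6*(-6)) - 1*43936 = -20*(30 - 36) - 43936 = -20*(-6) - 43936 = 120 - 43936 = -43816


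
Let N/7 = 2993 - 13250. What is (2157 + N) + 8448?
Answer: -61194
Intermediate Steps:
N = -71799 (N = 7*(2993 - 13250) = 7*(-10257) = -71799)
(2157 + N) + 8448 = (2157 - 71799) + 8448 = -69642 + 8448 = -61194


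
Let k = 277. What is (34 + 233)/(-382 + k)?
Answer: -89/35 ≈ -2.5429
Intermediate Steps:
(34 + 233)/(-382 + k) = (34 + 233)/(-382 + 277) = 267/(-105) = 267*(-1/105) = -89/35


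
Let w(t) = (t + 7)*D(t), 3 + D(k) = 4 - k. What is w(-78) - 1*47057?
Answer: -52666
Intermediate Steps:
D(k) = 1 - k (D(k) = -3 + (4 - k) = 1 - k)
w(t) = (1 - t)*(7 + t) (w(t) = (t + 7)*(1 - t) = (7 + t)*(1 - t) = (1 - t)*(7 + t))
w(-78) - 1*47057 = -(-1 - 78)*(7 - 78) - 1*47057 = -1*(-79)*(-71) - 47057 = -5609 - 47057 = -52666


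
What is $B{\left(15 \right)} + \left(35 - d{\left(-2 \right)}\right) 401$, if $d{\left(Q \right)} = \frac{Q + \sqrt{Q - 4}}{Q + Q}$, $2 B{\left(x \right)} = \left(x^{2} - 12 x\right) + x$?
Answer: $\frac{27729}{2} + \frac{401 i \sqrt{6}}{4} \approx 13865.0 + 245.56 i$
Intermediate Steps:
$B{\left(x \right)} = \frac{x^{2}}{2} - \frac{11 x}{2}$ ($B{\left(x \right)} = \frac{\left(x^{2} - 12 x\right) + x}{2} = \frac{x^{2} - 11 x}{2} = \frac{x^{2}}{2} - \frac{11 x}{2}$)
$d{\left(Q \right)} = \frac{Q + \sqrt{-4 + Q}}{2 Q}$
$B{\left(15 \right)} + \left(35 - d{\left(-2 \right)}\right) 401 = \frac{1}{2} \cdot 15 \left(-11 + 15\right) + \left(35 - \frac{-2 + \sqrt{-4 - 2}}{2 \left(-2\right)}\right) 401 = \frac{1}{2} \cdot 15 \cdot 4 + \left(35 - \frac{1}{2} \left(- \frac{1}{2}\right) \left(-2 + \sqrt{-6}\right)\right) 401 = 30 + \left(35 - \frac{1}{2} \left(- \frac{1}{2}\right) \left(-2 + i \sqrt{6}\right)\right) 401 = 30 + \left(35 - \left(\frac{1}{2} - \frac{i \sqrt{6}}{4}\right)\right) 401 = 30 + \left(\frac{69}{2} + \frac{i \sqrt{6}}{4}\right) 401 = 30 + \left(\frac{27669}{2} + \frac{401 i \sqrt{6}}{4}\right) = \frac{27729}{2} + \frac{401 i \sqrt{6}}{4}$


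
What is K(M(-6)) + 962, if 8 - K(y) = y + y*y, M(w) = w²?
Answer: -362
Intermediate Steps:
K(y) = 8 - y - y² (K(y) = 8 - (y + y*y) = 8 - (y + y²) = 8 + (-y - y²) = 8 - y - y²)
K(M(-6)) + 962 = (8 - 1*(-6)² - ((-6)²)²) + 962 = (8 - 1*36 - 1*36²) + 962 = (8 - 36 - 1*1296) + 962 = (8 - 36 - 1296) + 962 = -1324 + 962 = -362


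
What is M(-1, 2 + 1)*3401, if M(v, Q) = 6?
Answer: 20406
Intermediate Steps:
M(-1, 2 + 1)*3401 = 6*3401 = 20406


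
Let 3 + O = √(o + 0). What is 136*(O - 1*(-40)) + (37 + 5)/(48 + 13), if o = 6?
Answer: 306994/61 + 136*√6 ≈ 5365.8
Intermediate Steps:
O = -3 + √6 (O = -3 + √(6 + 0) = -3 + √6 ≈ -0.55051)
136*(O - 1*(-40)) + (37 + 5)/(48 + 13) = 136*((-3 + √6) - 1*(-40)) + (37 + 5)/(48 + 13) = 136*((-3 + √6) + 40) + 42/61 = 136*(37 + √6) + 42*(1/61) = (5032 + 136*√6) + 42/61 = 306994/61 + 136*√6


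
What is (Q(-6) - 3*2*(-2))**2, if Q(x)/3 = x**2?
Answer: 14400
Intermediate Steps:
Q(x) = 3*x**2
(Q(-6) - 3*2*(-2))**2 = (3*(-6)**2 - 3*2*(-2))**2 = (3*36 - 6*(-2))**2 = (108 + 12)**2 = 120**2 = 14400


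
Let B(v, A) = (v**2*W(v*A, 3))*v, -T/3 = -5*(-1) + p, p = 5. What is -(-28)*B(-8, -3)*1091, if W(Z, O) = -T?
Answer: -469217280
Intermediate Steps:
T = -30 (T = -3*(-5*(-1) + 5) = -3*(5 + 5) = -3*10 = -30)
W(Z, O) = 30 (W(Z, O) = -1*(-30) = 30)
B(v, A) = 30*v**3 (B(v, A) = (v**2*30)*v = (30*v**2)*v = 30*v**3)
-(-28)*B(-8, -3)*1091 = -(-28)*30*(-8)**3*1091 = -(-28)*30*(-512)*1091 = -(-28)*(-15360)*1091 = -28*15360*1091 = -430080*1091 = -469217280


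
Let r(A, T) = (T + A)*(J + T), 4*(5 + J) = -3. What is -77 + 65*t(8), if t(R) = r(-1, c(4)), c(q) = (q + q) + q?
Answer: 17567/4 ≈ 4391.8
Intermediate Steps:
c(q) = 3*q (c(q) = 2*q + q = 3*q)
J = -23/4 (J = -5 + (1/4)*(-3) = -5 - 3/4 = -23/4 ≈ -5.7500)
r(A, T) = (-23/4 + T)*(A + T) (r(A, T) = (T + A)*(-23/4 + T) = (A + T)*(-23/4 + T) = (-23/4 + T)*(A + T))
t(R) = 275/4 (t(R) = (3*4)**2 - 23/4*(-1) - 69*4/4 - 3*4 = 12**2 + 23/4 - 23/4*12 - 1*12 = 144 + 23/4 - 69 - 12 = 275/4)
-77 + 65*t(8) = -77 + 65*(275/4) = -77 + 17875/4 = 17567/4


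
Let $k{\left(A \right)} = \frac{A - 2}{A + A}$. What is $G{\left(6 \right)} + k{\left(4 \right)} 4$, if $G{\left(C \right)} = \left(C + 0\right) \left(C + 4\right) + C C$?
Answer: $97$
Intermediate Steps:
$k{\left(A \right)} = \frac{-2 + A}{2 A}$
$G{\left(C \right)} = C^{2} + C \left(4 + C\right)$ ($G{\left(C \right)} = C \left(4 + C\right) + C^{2} = C^{2} + C \left(4 + C\right)$)
$G{\left(6 \right)} + k{\left(4 \right)} 4 = 2 \cdot 6 \left(2 + 6\right) + \frac{-2 + 4}{2 \cdot 4} \cdot 4 = 2 \cdot 6 \cdot 8 + \frac{1}{2} \cdot \frac{1}{4} \cdot 2 \cdot 4 = 96 + \frac{1}{4} \cdot 4 = 96 + 1 = 97$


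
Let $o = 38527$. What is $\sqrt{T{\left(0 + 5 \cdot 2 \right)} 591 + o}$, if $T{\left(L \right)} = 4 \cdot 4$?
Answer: $\sqrt{47983} \approx 219.05$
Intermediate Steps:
$T{\left(L \right)} = 16$
$\sqrt{T{\left(0 + 5 \cdot 2 \right)} 591 + o} = \sqrt{16 \cdot 591 + 38527} = \sqrt{9456 + 38527} = \sqrt{47983}$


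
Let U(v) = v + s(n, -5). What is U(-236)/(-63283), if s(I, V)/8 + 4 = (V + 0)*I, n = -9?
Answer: -92/63283 ≈ -0.0014538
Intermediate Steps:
s(I, V) = -32 + 8*I*V (s(I, V) = -32 + 8*((V + 0)*I) = -32 + 8*(V*I) = -32 + 8*(I*V) = -32 + 8*I*V)
U(v) = 328 + v (U(v) = v + (-32 + 8*(-9)*(-5)) = v + (-32 + 360) = v + 328 = 328 + v)
U(-236)/(-63283) = (328 - 236)/(-63283) = 92*(-1/63283) = -92/63283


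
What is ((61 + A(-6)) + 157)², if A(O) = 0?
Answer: 47524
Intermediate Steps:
((61 + A(-6)) + 157)² = ((61 + 0) + 157)² = (61 + 157)² = 218² = 47524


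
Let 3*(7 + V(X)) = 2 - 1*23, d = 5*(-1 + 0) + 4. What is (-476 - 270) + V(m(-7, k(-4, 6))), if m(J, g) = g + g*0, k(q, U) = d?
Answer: -760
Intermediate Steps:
d = -1 (d = 5*(-1) + 4 = -5 + 4 = -1)
k(q, U) = -1
m(J, g) = g (m(J, g) = g + 0 = g)
V(X) = -14 (V(X) = -7 + (2 - 1*23)/3 = -7 + (2 - 23)/3 = -7 + (⅓)*(-21) = -7 - 7 = -14)
(-476 - 270) + V(m(-7, k(-4, 6))) = (-476 - 270) - 14 = -746 - 14 = -760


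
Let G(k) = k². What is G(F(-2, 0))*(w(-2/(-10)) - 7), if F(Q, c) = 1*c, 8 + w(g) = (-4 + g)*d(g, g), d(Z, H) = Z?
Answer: 0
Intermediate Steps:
w(g) = -8 + g*(-4 + g) (w(g) = -8 + (-4 + g)*g = -8 + g*(-4 + g))
F(Q, c) = c
G(F(-2, 0))*(w(-2/(-10)) - 7) = 0²*((-8 + (-2/(-10))² - (-8)/(-10)) - 7) = 0*((-8 + (-2*(-⅒))² - (-8)*(-1)/10) - 7) = 0*((-8 + (⅕)² - 4*⅕) - 7) = 0*((-8 + 1/25 - ⅘) - 7) = 0*(-219/25 - 7) = 0*(-394/25) = 0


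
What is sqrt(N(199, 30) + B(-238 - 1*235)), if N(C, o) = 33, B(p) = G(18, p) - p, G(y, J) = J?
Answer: sqrt(33) ≈ 5.7446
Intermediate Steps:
B(p) = 0 (B(p) = p - p = 0)
sqrt(N(199, 30) + B(-238 - 1*235)) = sqrt(33 + 0) = sqrt(33)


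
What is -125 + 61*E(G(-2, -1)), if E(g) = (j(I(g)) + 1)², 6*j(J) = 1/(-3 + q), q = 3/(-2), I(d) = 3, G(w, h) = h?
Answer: -49889/729 ≈ -68.435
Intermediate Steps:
q = -3/2 (q = 3*(-½) = -3/2 ≈ -1.5000)
j(J) = -1/27 (j(J) = 1/(6*(-3 - 3/2)) = 1/(6*(-9/2)) = (⅙)*(-2/9) = -1/27)
E(g) = 676/729 (E(g) = (-1/27 + 1)² = (26/27)² = 676/729)
-125 + 61*E(G(-2, -1)) = -125 + 61*(676/729) = -125 + 41236/729 = -49889/729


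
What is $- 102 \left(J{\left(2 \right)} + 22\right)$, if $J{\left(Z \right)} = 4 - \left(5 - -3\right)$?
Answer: $-1836$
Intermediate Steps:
$J{\left(Z \right)} = -4$ ($J{\left(Z \right)} = 4 - \left(5 + 3\right) = 4 - 8 = -4$)
$- 102 \left(J{\left(2 \right)} + 22\right) = - 102 \left(-4 + 22\right) = \left(-102\right) 18 = -1836$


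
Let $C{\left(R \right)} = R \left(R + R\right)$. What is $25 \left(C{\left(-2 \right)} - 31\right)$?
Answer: $-575$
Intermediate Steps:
$C{\left(R \right)} = 2 R^{2}$ ($C{\left(R \right)} = R 2 R = 2 R^{2}$)
$25 \left(C{\left(-2 \right)} - 31\right) = 25 \left(2 \left(-2\right)^{2} - 31\right) = 25 \left(2 \cdot 4 - 31\right) = 25 \left(8 - 31\right) = 25 \left(-23\right) = -575$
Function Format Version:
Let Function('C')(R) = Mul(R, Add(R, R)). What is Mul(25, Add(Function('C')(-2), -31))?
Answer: -575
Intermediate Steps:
Function('C')(R) = Mul(2, Pow(R, 2)) (Function('C')(R) = Mul(R, Mul(2, R)) = Mul(2, Pow(R, 2)))
Mul(25, Add(Function('C')(-2), -31)) = Mul(25, Add(Mul(2, Pow(-2, 2)), -31)) = Mul(25, Add(Mul(2, 4), -31)) = Mul(25, Add(8, -31)) = Mul(25, -23) = -575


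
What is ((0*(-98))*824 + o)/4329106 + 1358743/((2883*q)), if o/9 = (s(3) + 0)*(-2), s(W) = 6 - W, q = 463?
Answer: 2941035196496/2889308116437 ≈ 1.0179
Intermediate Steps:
o = -54 (o = 9*(((6 - 1*3) + 0)*(-2)) = 9*(((6 - 3) + 0)*(-2)) = 9*((3 + 0)*(-2)) = 9*(3*(-2)) = 9*(-6) = -54)
((0*(-98))*824 + o)/4329106 + 1358743/((2883*q)) = ((0*(-98))*824 - 54)/4329106 + 1358743/((2883*463)) = (0*824 - 54)*(1/4329106) + 1358743/1334829 = (0 - 54)*(1/4329106) + 1358743*(1/1334829) = -54*1/4329106 + 1358743/1334829 = -27/2164553 + 1358743/1334829 = 2941035196496/2889308116437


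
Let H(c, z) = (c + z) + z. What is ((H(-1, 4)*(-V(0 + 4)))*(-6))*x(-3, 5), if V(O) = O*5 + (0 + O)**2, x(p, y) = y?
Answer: 7560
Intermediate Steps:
V(O) = O**2 + 5*O (V(O) = 5*O + O**2 = O**2 + 5*O)
H(c, z) = c + 2*z
((H(-1, 4)*(-V(0 + 4)))*(-6))*x(-3, 5) = (((-1 + 2*4)*(-(0 + 4)*(5 + (0 + 4))))*(-6))*5 = (((-1 + 8)*(-4*(5 + 4)))*(-6))*5 = ((7*(-4*9))*(-6))*5 = ((7*(-1*36))*(-6))*5 = ((7*(-36))*(-6))*5 = -252*(-6)*5 = 1512*5 = 7560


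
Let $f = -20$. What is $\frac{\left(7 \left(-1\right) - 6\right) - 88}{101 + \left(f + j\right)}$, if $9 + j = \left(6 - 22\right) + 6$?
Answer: $- \frac{101}{62} \approx -1.629$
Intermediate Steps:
$j = -19$ ($j = -9 + \left(\left(6 - 22\right) + 6\right) = -9 + \left(-16 + 6\right) = -9 - 10 = -19$)
$\frac{\left(7 \left(-1\right) - 6\right) - 88}{101 + \left(f + j\right)} = \frac{\left(7 \left(-1\right) - 6\right) - 88}{101 - 39} = \frac{\left(-7 - 6\right) - 88}{101 - 39} = \frac{-13 - 88}{62} = \left(-101\right) \frac{1}{62} = - \frac{101}{62}$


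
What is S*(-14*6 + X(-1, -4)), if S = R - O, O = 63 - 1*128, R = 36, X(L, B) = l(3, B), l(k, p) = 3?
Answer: -8181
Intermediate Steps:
X(L, B) = 3
O = -65 (O = 63 - 128 = -65)
S = 101 (S = 36 - 1*(-65) = 36 + 65 = 101)
S*(-14*6 + X(-1, -4)) = 101*(-14*6 + 3) = 101*(-84 + 3) = 101*(-81) = -8181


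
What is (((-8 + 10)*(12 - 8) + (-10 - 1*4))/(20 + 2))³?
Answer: -27/1331 ≈ -0.020285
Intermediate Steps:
(((-8 + 10)*(12 - 8) + (-10 - 1*4))/(20 + 2))³ = ((2*4 + (-10 - 4))/22)³ = ((8 - 14)*(1/22))³ = (-6*1/22)³ = (-3/11)³ = -27/1331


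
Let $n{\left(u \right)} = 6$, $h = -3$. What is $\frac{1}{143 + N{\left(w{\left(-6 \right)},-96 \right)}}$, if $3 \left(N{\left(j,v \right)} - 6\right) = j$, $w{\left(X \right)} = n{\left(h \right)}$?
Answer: $\frac{1}{151} \approx 0.0066225$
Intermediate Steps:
$w{\left(X \right)} = 6$
$N{\left(j,v \right)} = 6 + \frac{j}{3}$
$\frac{1}{143 + N{\left(w{\left(-6 \right)},-96 \right)}} = \frac{1}{143 + \left(6 + \frac{1}{3} \cdot 6\right)} = \frac{1}{143 + \left(6 + 2\right)} = \frac{1}{143 + 8} = \frac{1}{151}$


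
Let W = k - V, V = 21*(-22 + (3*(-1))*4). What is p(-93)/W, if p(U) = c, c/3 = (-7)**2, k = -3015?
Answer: -49/767 ≈ -0.063885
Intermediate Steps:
V = -714 (V = 21*(-22 - 3*4) = 21*(-22 - 12) = 21*(-34) = -714)
c = 147 (c = 3*(-7)**2 = 3*49 = 147)
p(U) = 147
W = -2301 (W = -3015 - 1*(-714) = -3015 + 714 = -2301)
p(-93)/W = 147/(-2301) = 147*(-1/2301) = -49/767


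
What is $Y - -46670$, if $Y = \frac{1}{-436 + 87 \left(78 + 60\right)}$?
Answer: $\frac{539971901}{11570} \approx 46670.0$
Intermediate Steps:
$Y = \frac{1}{11570}$ ($Y = \frac{1}{-436 + 87 \cdot 138} = \frac{1}{-436 + 12006} = \frac{1}{11570} \approx 8.643 \cdot 10^{-5}$)
$Y - -46670 = \frac{1}{11570} - -46670 = \frac{1}{11570} + 46670 = \frac{539971901}{11570}$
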